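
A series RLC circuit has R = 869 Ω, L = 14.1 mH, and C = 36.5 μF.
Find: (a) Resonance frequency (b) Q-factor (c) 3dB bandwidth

Step 1 — Resonance: ω₀ = 1/√(LC) = 1/√(0.0141·3.65e-05) = 1394 rad/s.
Step 2 — f₀ = ω₀/(2π) = 221.9 Hz.
Step 3 — Series Q: Q = ω₀L/R = 1394·0.0141/869 = 0.02262.
Step 4 — Bandwidth: Δω = ω₀/Q = 6.163e+04 rad/s; BW = Δω/(2π) = 9809 Hz.

(a) f₀ = 221.9 Hz  (b) Q = 0.02262  (c) BW = 9809 Hz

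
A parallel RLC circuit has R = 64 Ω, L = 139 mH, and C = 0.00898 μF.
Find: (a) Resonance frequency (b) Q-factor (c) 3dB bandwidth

Step 1 — Resonance: ω₀ = 1/√(LC) = 1/√(0.139·8.98e-09) = 2.83e+04 rad/s.
Step 2 — f₀ = ω₀/(2π) = 4505 Hz.
Step 3 — Parallel Q: Q = R/(ω₀L) = 64/(2.83e+04·0.139) = 0.01627.
Step 4 — Bandwidth: Δω = ω₀/Q = 1.74e+06 rad/s; BW = Δω/(2π) = 2.769e+05 Hz.

(a) f₀ = 4505 Hz  (b) Q = 0.01627  (c) BW = 2.769e+05 Hz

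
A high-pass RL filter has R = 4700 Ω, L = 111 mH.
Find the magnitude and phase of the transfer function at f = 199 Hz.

Step 1 — Angular frequency: ω = 2π·199 = 1250 rad/s.
Step 2 — Transfer function: H(jω) = jωL/(R + jωL).
Step 3 — Numerator jωL = j·138.8; denominator R + jωL = 4700 + j138.8.
Step 4 — H = 0.0008712 + j0.0295.
Step 5 — Magnitude: |H| = 0.02952 (-30.6 dB); phase: φ = 88.3°.

|H| = 0.02952 (-30.6 dB), φ = 88.3°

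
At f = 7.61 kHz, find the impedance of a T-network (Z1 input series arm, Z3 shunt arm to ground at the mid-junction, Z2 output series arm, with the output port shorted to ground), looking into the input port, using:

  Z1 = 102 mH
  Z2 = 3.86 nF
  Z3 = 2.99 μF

Step 1 — Angular frequency: ω = 2π·f = 2π·7610 = 4.782e+04 rad/s.
Step 2 — Component impedances:
  Z1: Z = jωL = j·4.782e+04·0.102 = 0 + j4877 Ω
  Z2: Z = 1/(jωC) = -j/(ω·C) = 0 - j5418 Ω
  Z3: Z = 1/(jωC) = -j/(ω·C) = 0 - j6.995 Ω
Step 3 — With the output port shorted to ground, the output series arm Z2 runs from the junction to ground; the shunt arm Z3 also runs from the junction to ground. They appear in parallel: Z3 || Z2 = 0 - j6.986 Ω.
Step 4 — Series with input arm Z1: Z_in = Z1 + (Z3 || Z2) = 0 + j4870 Ω = 4870∠90.0° Ω.

Z = 0 + j4870 Ω = 4870∠90.0° Ω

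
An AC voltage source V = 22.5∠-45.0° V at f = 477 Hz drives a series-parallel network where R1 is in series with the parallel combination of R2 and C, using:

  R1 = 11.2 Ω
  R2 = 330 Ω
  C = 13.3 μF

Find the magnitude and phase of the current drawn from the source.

Step 1 — Angular frequency: ω = 2π·f = 2π·477 = 2997 rad/s.
Step 2 — Component impedances:
  R1: Z = R = 11.2 Ω
  R2: Z = R = 330 Ω
  C: Z = 1/(jωC) = -j/(ω·C) = 0 - j25.09 Ω
Step 3 — Parallel branch: R2 || C = 1/(1/R2 + 1/C) = 1.896 - j24.94 Ω.
Step 4 — Series with R1: Z_total = R1 + (R2 || C) = 13.1 - j24.94 Ω = 28.17∠-62.3° Ω.
Step 5 — Source phasor: V = 22.5∠-45.0° V = 15.91 - j15.91 V.
Step 6 — Ohm's law: I = V / Z_total = (15.91 - j15.91) / (13.1 - j24.94) = 0.7625 + j0.2375 A.
Step 7 — Convert to polar: |I| = 0.7987 A, ∠I = 17.3°.

I = 0.7987∠17.3° A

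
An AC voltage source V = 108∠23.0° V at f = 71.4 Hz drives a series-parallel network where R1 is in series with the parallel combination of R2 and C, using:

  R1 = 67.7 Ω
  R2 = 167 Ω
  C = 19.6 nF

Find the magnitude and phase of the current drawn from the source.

Step 1 — Angular frequency: ω = 2π·f = 2π·71.4 = 448.6 rad/s.
Step 2 — Component impedances:
  R1: Z = R = 67.7 Ω
  R2: Z = R = 167 Ω
  C: Z = 1/(jωC) = -j/(ω·C) = 0 - j1.137e+05 Ω
Step 3 — Parallel branch: R2 || C = 1/(1/R2 + 1/C) = 167 - j0.2452 Ω.
Step 4 — Series with R1: Z_total = R1 + (R2 || C) = 234.7 - j0.2452 Ω = 234.7∠-0.1° Ω.
Step 5 — Source phasor: V = 108∠23.0° V = 99.41 + j42.2 V.
Step 6 — Ohm's law: I = V / Z_total = (99.41 + j42.2) / (234.7 - j0.2452) = 0.4234 + j0.1802 A.
Step 7 — Convert to polar: |I| = 0.4602 A, ∠I = 23.1°.

I = 0.4602∠23.1° A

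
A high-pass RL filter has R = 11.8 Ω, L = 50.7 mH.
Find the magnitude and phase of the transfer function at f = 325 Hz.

Step 1 — Angular frequency: ω = 2π·325 = 2042 rad/s.
Step 2 — Transfer function: H(jω) = jωL/(R + jωL).
Step 3 — Numerator jωL = j·103.5; denominator R + jωL = 11.8 + j103.5.
Step 4 — H = 0.9872 + j0.1125.
Step 5 — Magnitude: |H| = 0.9936 (-0.1 dB); phase: φ = 6.5°.

|H| = 0.9936 (-0.1 dB), φ = 6.5°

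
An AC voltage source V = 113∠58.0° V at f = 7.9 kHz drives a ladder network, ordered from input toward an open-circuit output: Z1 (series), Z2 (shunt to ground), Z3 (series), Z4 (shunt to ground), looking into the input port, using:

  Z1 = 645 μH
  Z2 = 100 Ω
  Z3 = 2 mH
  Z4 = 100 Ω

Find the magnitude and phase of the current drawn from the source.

Step 1 — Angular frequency: ω = 2π·f = 2π·7900 = 4.964e+04 rad/s.
Step 2 — Component impedances:
  Z1: Z = jωL = j·4.964e+04·0.000645 = 0 + j32.02 Ω
  Z2: Z = R = 100 Ω
  Z3: Z = jωL = j·4.964e+04·0.002 = 0 + j99.27 Ω
  Z4: Z = R = 100 Ω
Step 3 — Ladder network (open output): work backward from the far end, alternating series and parallel combinations. Z_in = 59.88 + j51.93 Ω = 79.26∠40.9° Ω.
Step 4 — Source phasor: V = 113∠58.0° V = 59.88 + j95.83 V.
Step 5 — Ohm's law: I = V / Z_total = (59.88 + j95.83) / (59.88 + j51.93) = 1.363 + j0.4185 A.
Step 6 — Convert to polar: |I| = 1.426 A, ∠I = 17.1°.

I = 1.426∠17.1° A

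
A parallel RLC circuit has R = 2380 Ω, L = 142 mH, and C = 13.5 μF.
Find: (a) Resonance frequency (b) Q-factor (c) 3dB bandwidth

Step 1 — Resonance: ω₀ = 1/√(LC) = 1/√(0.142·1.35e-05) = 722.3 rad/s.
Step 2 — f₀ = ω₀/(2π) = 115 Hz.
Step 3 — Parallel Q: Q = R/(ω₀L) = 2380/(722.3·0.142) = 23.21.
Step 4 — Bandwidth: Δω = ω₀/Q = 31.12 rad/s; BW = Δω/(2π) = 4.953 Hz.

(a) f₀ = 115 Hz  (b) Q = 23.21  (c) BW = 4.953 Hz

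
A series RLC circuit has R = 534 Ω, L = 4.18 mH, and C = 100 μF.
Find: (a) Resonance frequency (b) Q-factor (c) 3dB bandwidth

Step 1 — Resonance: ω₀ = 1/√(LC) = 1/√(0.00418·0.0001) = 1547 rad/s.
Step 2 — f₀ = ω₀/(2π) = 246.2 Hz.
Step 3 — Series Q: Q = ω₀L/R = 1547·0.00418/534 = 0.01211.
Step 4 — Bandwidth: Δω = ω₀/Q = 1.278e+05 rad/s; BW = Δω/(2π) = 2.033e+04 Hz.

(a) f₀ = 246.2 Hz  (b) Q = 0.01211  (c) BW = 2.033e+04 Hz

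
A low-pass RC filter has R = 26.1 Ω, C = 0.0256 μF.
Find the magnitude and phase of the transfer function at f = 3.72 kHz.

Step 1 — Angular frequency: ω = 2π·3720 = 2.337e+04 rad/s.
Step 2 — Transfer function: H(jω) = 1/(1 + jωRC).
Step 3 — Denominator: 1 + jωRC = 1 + j·2.337e+04·26.1·2.56e-08 = 1 + j0.01562.
Step 4 — H = 0.9998 - j0.01561.
Step 5 — Magnitude: |H| = 0.9999 (-0.0 dB); phase: φ = -0.9°.

|H| = 0.9999 (-0.0 dB), φ = -0.9°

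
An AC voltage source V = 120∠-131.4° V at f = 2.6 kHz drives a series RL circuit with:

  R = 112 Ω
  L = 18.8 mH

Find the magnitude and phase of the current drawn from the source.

Step 1 — Angular frequency: ω = 2π·f = 2π·2600 = 1.634e+04 rad/s.
Step 2 — Component impedances:
  R: Z = R = 112 Ω
  L: Z = jωL = j·1.634e+04·0.0188 = 0 + j307.1 Ω
Step 3 — Series combination: Z_total = R + L = 112 + j307.1 Ω = 326.9∠70.0° Ω.
Step 4 — Source phasor: V = 120∠-131.4° V = -79.36 - j90.01 V.
Step 5 — Ohm's law: I = V / Z_total = (-79.36 - j90.01) / (112 + j307.1) = -0.3419 + j0.1337 A.
Step 6 — Convert to polar: |I| = 0.3671 A, ∠I = 158.6°.

I = 0.3671∠158.6° A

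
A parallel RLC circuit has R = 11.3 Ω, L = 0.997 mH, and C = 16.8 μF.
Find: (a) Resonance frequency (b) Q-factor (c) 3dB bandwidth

Step 1 — Resonance: ω₀ = 1/√(LC) = 1/√(0.000997·1.68e-05) = 7727 rad/s.
Step 2 — f₀ = ω₀/(2π) = 1230 Hz.
Step 3 — Parallel Q: Q = R/(ω₀L) = 11.3/(7727·0.000997) = 1.467.
Step 4 — Bandwidth: Δω = ω₀/Q = 5268 rad/s; BW = Δω/(2π) = 838.4 Hz.

(a) f₀ = 1230 Hz  (b) Q = 1.467  (c) BW = 838.4 Hz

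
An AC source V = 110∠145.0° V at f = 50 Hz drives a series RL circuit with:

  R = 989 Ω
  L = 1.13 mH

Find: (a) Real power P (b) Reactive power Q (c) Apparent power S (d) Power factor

Step 1 — Angular frequency: ω = 2π·f = 2π·50 = 314.2 rad/s.
Step 2 — Component impedances:
  R: Z = R = 989 Ω
  L: Z = jωL = j·314.2·0.00113 = 0 + j0.355 Ω
Step 3 — Series combination: Z_total = R + L = 989 + j0.355 Ω = 989∠0.0° Ω.
Step 4 — Source phasor: V = 110∠145.0° V = -90.11 + j63.09 V.
Step 5 — Current: I = V / Z = -0.09109 + j0.06383 A = 0.1112∠145.0° A.
Step 6 — Complex power: S = V·I* = 12.23 + j0.004392 VA.
Step 7 — Real power: P = Re(S) = 12.23 W.
Step 8 — Reactive power: Q = Im(S) = 0.004392 VAR.
Step 9 — Apparent power: |S| = 12.23 VA.
Step 10 — Power factor: PF = P/|S| = 1 (lagging).

(a) P = 12.23 W  (b) Q = 0.004392 VAR  (c) S = 12.23 VA  (d) PF = 1 (lagging)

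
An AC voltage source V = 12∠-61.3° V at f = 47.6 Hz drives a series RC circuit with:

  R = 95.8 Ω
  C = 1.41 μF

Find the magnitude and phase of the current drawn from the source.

Step 1 — Angular frequency: ω = 2π·f = 2π·47.6 = 299.1 rad/s.
Step 2 — Component impedances:
  R: Z = R = 95.8 Ω
  C: Z = 1/(jωC) = -j/(ω·C) = 0 - j2371 Ω
Step 3 — Series combination: Z_total = R + C = 95.8 - j2371 Ω = 2373∠-87.7° Ω.
Step 4 — Source phasor: V = 12∠-61.3° V = 5.763 - j10.53 V.
Step 5 — Ohm's law: I = V / Z_total = (5.763 - j10.53) / (95.8 - j2371) = 0.00453 + j0.002247 A.
Step 6 — Convert to polar: |I| = 0.005056 A, ∠I = 26.4°.

I = 0.005056∠26.4° A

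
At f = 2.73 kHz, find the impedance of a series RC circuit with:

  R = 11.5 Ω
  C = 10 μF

Step 1 — Angular frequency: ω = 2π·f = 2π·2730 = 1.715e+04 rad/s.
Step 2 — Component impedances:
  R: Z = R = 11.5 Ω
  C: Z = 1/(jωC) = -j/(ω·C) = 0 - j5.83 Ω
Step 3 — Series combination: Z_total = R + C = 11.5 - j5.83 Ω = 12.89∠-26.9° Ω.

Z = 11.5 - j5.83 Ω = 12.89∠-26.9° Ω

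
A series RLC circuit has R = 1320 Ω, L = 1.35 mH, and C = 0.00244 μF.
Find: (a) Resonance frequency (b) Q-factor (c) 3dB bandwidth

Step 1 — Resonance: ω₀ = 1/√(LC) = 1/√(0.00135·2.44e-09) = 5.51e+05 rad/s.
Step 2 — f₀ = ω₀/(2π) = 8.769e+04 Hz.
Step 3 — Series Q: Q = ω₀L/R = 5.51e+05·0.00135/1320 = 0.5635.
Step 4 — Bandwidth: Δω = ω₀/Q = 9.778e+05 rad/s; BW = Δω/(2π) = 1.556e+05 Hz.

(a) f₀ = 8.769e+04 Hz  (b) Q = 0.5635  (c) BW = 1.556e+05 Hz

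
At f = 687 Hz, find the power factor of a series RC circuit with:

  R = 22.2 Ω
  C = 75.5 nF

Step 1 — Angular frequency: ω = 2π·f = 2π·687 = 4317 rad/s.
Step 2 — Component impedances:
  R: Z = R = 22.2 Ω
  C: Z = 1/(jωC) = -j/(ω·C) = 0 - j3068 Ω
Step 3 — Series combination: Z_total = R + C = 22.2 - j3068 Ω = 3069∠-89.6° Ω.
Step 4 — Power factor: PF = cos(φ) = Re(Z)/|Z| = 22.2/3068.5 = 0.007235.
Step 5 — Type: Im(Z) = -3068 ⇒ leading (phase φ = -89.6°).

PF = 0.007235 (leading, φ = -89.6°)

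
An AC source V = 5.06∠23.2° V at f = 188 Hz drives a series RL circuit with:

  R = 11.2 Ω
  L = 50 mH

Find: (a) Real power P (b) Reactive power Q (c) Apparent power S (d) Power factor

Step 1 — Angular frequency: ω = 2π·f = 2π·188 = 1181 rad/s.
Step 2 — Component impedances:
  R: Z = R = 11.2 Ω
  L: Z = jωL = j·1181·0.05 = 0 + j59.06 Ω
Step 3 — Series combination: Z_total = R + L = 11.2 + j59.06 Ω = 60.11∠79.3° Ω.
Step 4 — Source phasor: V = 5.06∠23.2° V = 4.651 + j1.993 V.
Step 5 — Current: I = V / Z = 0.04699 - j0.06983 A = 0.08417∠-56.1° A.
Step 6 — Complex power: S = V·I* = 0.07935 + j0.4185 VA.
Step 7 — Real power: P = Re(S) = 0.07935 W.
Step 8 — Reactive power: Q = Im(S) = 0.4185 VAR.
Step 9 — Apparent power: |S| = 0.4259 VA.
Step 10 — Power factor: PF = P/|S| = 0.1863 (lagging).

(a) P = 0.07935 W  (b) Q = 0.4185 VAR  (c) S = 0.4259 VA  (d) PF = 0.1863 (lagging)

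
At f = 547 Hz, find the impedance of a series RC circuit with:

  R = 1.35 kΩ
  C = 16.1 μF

Step 1 — Angular frequency: ω = 2π·f = 2π·547 = 3437 rad/s.
Step 2 — Component impedances:
  R: Z = R = 1350 Ω
  C: Z = 1/(jωC) = -j/(ω·C) = 0 - j18.07 Ω
Step 3 — Series combination: Z_total = R + C = 1350 - j18.07 Ω = 1350∠-0.8° Ω.

Z = 1350 - j18.07 Ω = 1350∠-0.8° Ω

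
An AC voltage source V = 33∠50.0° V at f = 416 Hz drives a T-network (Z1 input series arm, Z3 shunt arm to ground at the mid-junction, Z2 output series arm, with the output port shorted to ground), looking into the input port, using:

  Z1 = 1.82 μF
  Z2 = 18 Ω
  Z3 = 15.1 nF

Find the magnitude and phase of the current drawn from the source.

Step 1 — Angular frequency: ω = 2π·f = 2π·416 = 2614 rad/s.
Step 2 — Component impedances:
  Z1: Z = 1/(jωC) = -j/(ω·C) = 0 - j210.2 Ω
  Z2: Z = R = 18 Ω
  Z3: Z = 1/(jωC) = -j/(ω·C) = 0 - j2.534e+04 Ω
Step 3 — With the output port shorted to ground, the output series arm Z2 runs from the junction to ground; the shunt arm Z3 also runs from the junction to ground. They appear in parallel: Z3 || Z2 = 18 - j0.01279 Ω.
Step 4 — Series with input arm Z1: Z_in = Z1 + (Z3 || Z2) = 18 - j210.2 Ω = 211∠-85.1° Ω.
Step 5 — Source phasor: V = 33∠50.0° V = 21.21 + j25.28 V.
Step 6 — Ohm's law: I = V / Z_total = (21.21 + j25.28) / (18 - j210.2) = -0.1108 + j0.1104 A.
Step 7 — Convert to polar: |I| = 0.1564 A, ∠I = 135.1°.

I = 0.1564∠135.1° A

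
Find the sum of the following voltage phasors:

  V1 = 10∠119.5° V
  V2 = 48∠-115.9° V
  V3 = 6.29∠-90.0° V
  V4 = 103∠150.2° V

Step 1 — Convert each phasor to rectangular form:
  V1 = 10·(cos(119.5°) + j·sin(119.5°)) = -4.924 + j8.704 V
  V2 = 48·(cos(-115.9°) + j·sin(-115.9°)) = -20.97 - j43.18 V
  V3 = 6.29·(cos(-90.0°) + j·sin(-90.0°)) = 0 - j6.29 V
  V4 = 103·(cos(150.2°) + j·sin(150.2°)) = -89.38 + j51.19 V
Step 2 — Sum components: V_total = -115.3 + j10.42 V.
Step 3 — Convert to polar: |V_total| = 115.7 V, ∠V_total = 174.8°.

V_total = 115.7∠174.8° V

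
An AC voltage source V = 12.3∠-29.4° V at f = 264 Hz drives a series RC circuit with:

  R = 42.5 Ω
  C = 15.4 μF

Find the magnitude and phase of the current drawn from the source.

Step 1 — Angular frequency: ω = 2π·f = 2π·264 = 1659 rad/s.
Step 2 — Component impedances:
  R: Z = R = 42.5 Ω
  C: Z = 1/(jωC) = -j/(ω·C) = 0 - j39.15 Ω
Step 3 — Series combination: Z_total = R + C = 42.5 - j39.15 Ω = 57.78∠-42.6° Ω.
Step 4 — Source phasor: V = 12.3∠-29.4° V = 10.72 - j6.038 V.
Step 5 — Ohm's law: I = V / Z_total = (10.72 - j6.038) / (42.5 - j39.15) = 0.2072 + j0.04878 A.
Step 6 — Convert to polar: |I| = 0.2129 A, ∠I = 13.2°.

I = 0.2129∠13.2° A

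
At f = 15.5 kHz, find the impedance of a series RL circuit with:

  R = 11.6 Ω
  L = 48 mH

Step 1 — Angular frequency: ω = 2π·f = 2π·1.55e+04 = 9.739e+04 rad/s.
Step 2 — Component impedances:
  R: Z = R = 11.6 Ω
  L: Z = jωL = j·9.739e+04·0.048 = 0 + j4675 Ω
Step 3 — Series combination: Z_total = R + L = 11.6 + j4675 Ω = 4675∠89.9° Ω.

Z = 11.6 + j4675 Ω = 4675∠89.9° Ω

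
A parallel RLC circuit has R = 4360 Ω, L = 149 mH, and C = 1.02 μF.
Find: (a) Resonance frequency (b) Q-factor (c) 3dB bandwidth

Step 1 — Resonance: ω₀ = 1/√(LC) = 1/√(0.149·1.02e-06) = 2565 rad/s.
Step 2 — f₀ = ω₀/(2π) = 408.3 Hz.
Step 3 — Parallel Q: Q = R/(ω₀L) = 4360/(2565·0.149) = 11.41.
Step 4 — Bandwidth: Δω = ω₀/Q = 224.9 rad/s; BW = Δω/(2π) = 35.79 Hz.

(a) f₀ = 408.3 Hz  (b) Q = 11.41  (c) BW = 35.79 Hz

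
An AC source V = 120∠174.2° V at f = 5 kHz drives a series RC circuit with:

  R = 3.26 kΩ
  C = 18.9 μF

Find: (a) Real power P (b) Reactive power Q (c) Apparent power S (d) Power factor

Step 1 — Angular frequency: ω = 2π·f = 2π·5000 = 3.142e+04 rad/s.
Step 2 — Component impedances:
  R: Z = R = 3260 Ω
  C: Z = 1/(jωC) = -j/(ω·C) = 0 - j1.684 Ω
Step 3 — Series combination: Z_total = R + C = 3260 - j1.684 Ω = 3260∠-0.0° Ω.
Step 4 — Source phasor: V = 120∠174.2° V = -119.4 + j12.13 V.
Step 5 — Current: I = V / Z = -0.03662 + j0.003701 A = 0.03681∠174.2° A.
Step 6 — Complex power: S = V·I* = 4.417 - j0.002282 VA.
Step 7 — Real power: P = Re(S) = 4.417 W.
Step 8 — Reactive power: Q = Im(S) = -0.002282 VAR.
Step 9 — Apparent power: |S| = 4.417 VA.
Step 10 — Power factor: PF = P/|S| = 1 (leading).

(a) P = 4.417 W  (b) Q = -0.002282 VAR  (c) S = 4.417 VA  (d) PF = 1 (leading)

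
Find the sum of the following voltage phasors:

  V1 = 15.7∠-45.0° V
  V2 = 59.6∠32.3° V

Step 1 — Convert each phasor to rectangular form:
  V1 = 15.7·(cos(-45.0°) + j·sin(-45.0°)) = 11.1 - j11.1 V
  V2 = 59.6·(cos(32.3°) + j·sin(32.3°)) = 50.38 + j31.85 V
Step 2 — Sum components: V_total = 61.48 + j20.75 V.
Step 3 — Convert to polar: |V_total| = 64.89 V, ∠V_total = 18.6°.

V_total = 64.89∠18.6° V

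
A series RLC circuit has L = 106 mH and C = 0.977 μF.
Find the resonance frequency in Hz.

Step 1 — Resonance condition Im(Z)=0 gives ω₀ = 1/√(LC).
Step 2 — ω₀ = 1/√(0.106·9.77e-07) = 3107 rad/s.
Step 3 — f₀ = ω₀/(2π) = 494.6 Hz.

f₀ = 494.6 Hz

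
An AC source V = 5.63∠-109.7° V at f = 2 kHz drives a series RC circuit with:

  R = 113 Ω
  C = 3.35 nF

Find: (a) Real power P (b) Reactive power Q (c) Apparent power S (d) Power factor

Step 1 — Angular frequency: ω = 2π·f = 2π·2000 = 1.257e+04 rad/s.
Step 2 — Component impedances:
  R: Z = R = 113 Ω
  C: Z = 1/(jωC) = -j/(ω·C) = 0 - j2.375e+04 Ω
Step 3 — Series combination: Z_total = R + C = 113 - j2.375e+04 Ω = 2.375e+04∠-89.7° Ω.
Step 4 — Source phasor: V = 5.63∠-109.7° V = -1.898 - j5.3 V.
Step 5 — Current: I = V / Z = 0.0002228 - j8.095e-05 A = 0.000237∠-20.0° A.
Step 6 — Complex power: S = V·I* = 6.347e-06 - j0.001334 VA.
Step 7 — Real power: P = Re(S) = 6.347e-06 W.
Step 8 — Reactive power: Q = Im(S) = -0.001334 VAR.
Step 9 — Apparent power: |S| = 0.001334 VA.
Step 10 — Power factor: PF = P/|S| = 0.004757 (leading).

(a) P = 6.347e-06 W  (b) Q = -0.001334 VAR  (c) S = 0.001334 VA  (d) PF = 0.004757 (leading)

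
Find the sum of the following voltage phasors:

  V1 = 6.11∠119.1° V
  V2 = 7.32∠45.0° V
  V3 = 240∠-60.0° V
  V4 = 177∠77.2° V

Step 1 — Convert each phasor to rectangular form:
  V1 = 6.11·(cos(119.1°) + j·sin(119.1°)) = -2.972 + j5.339 V
  V2 = 7.32·(cos(45.0°) + j·sin(45.0°)) = 5.176 + j5.176 V
  V3 = 240·(cos(-60.0°) + j·sin(-60.0°)) = 120 - j207.8 V
  V4 = 177·(cos(77.2°) + j·sin(77.2°)) = 39.21 + j172.6 V
Step 2 — Sum components: V_total = 161.4 - j24.73 V.
Step 3 — Convert to polar: |V_total| = 163.3 V, ∠V_total = -8.7°.

V_total = 163.3∠-8.7° V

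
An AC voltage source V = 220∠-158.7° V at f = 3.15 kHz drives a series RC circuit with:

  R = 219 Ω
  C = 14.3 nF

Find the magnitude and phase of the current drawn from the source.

Step 1 — Angular frequency: ω = 2π·f = 2π·3150 = 1.979e+04 rad/s.
Step 2 — Component impedances:
  R: Z = R = 219 Ω
  C: Z = 1/(jωC) = -j/(ω·C) = 0 - j3533 Ω
Step 3 — Series combination: Z_total = R + C = 219 - j3533 Ω = 3540∠-86.5° Ω.
Step 4 — Source phasor: V = 220∠-158.7° V = -205 - j79.92 V.
Step 5 — Ohm's law: I = V / Z_total = (-205 - j79.92) / (219 - j3533) = 0.01895 - j0.05919 A.
Step 6 — Convert to polar: |I| = 0.06215 A, ∠I = -72.2°.

I = 0.06215∠-72.2° A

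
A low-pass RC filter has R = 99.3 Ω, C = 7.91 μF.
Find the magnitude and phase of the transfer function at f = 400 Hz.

Step 1 — Angular frequency: ω = 2π·400 = 2513 rad/s.
Step 2 — Transfer function: H(jω) = 1/(1 + jωRC).
Step 3 — Denominator: 1 + jωRC = 1 + j·2513·99.3·7.91e-06 = 1 + j1.974.
Step 4 — H = 0.2042 - j0.4031.
Step 5 — Magnitude: |H| = 0.4519 (-6.9 dB); phase: φ = -63.1°.

|H| = 0.4519 (-6.9 dB), φ = -63.1°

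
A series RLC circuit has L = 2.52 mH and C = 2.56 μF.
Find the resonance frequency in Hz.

Step 1 — Resonance condition Im(Z)=0 gives ω₀ = 1/√(LC).
Step 2 — ω₀ = 1/√(0.00252·2.56e-06) = 1.245e+04 rad/s.
Step 3 — f₀ = ω₀/(2π) = 1982 Hz.

f₀ = 1982 Hz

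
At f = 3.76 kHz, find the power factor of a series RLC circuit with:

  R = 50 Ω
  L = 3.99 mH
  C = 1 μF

Step 1 — Angular frequency: ω = 2π·f = 2π·3760 = 2.362e+04 rad/s.
Step 2 — Component impedances:
  R: Z = R = 50 Ω
  L: Z = jωL = j·2.362e+04·0.00399 = 0 + j94.26 Ω
  C: Z = 1/(jωC) = -j/(ω·C) = 0 - j42.33 Ω
Step 3 — Series combination: Z_total = R + L + C = 50 + j51.93 Ω = 72.09∠46.1° Ω.
Step 4 — Power factor: PF = cos(φ) = Re(Z)/|Z| = 50/72.09 = 0.6936.
Step 5 — Type: Im(Z) = 51.93 ⇒ lagging (phase φ = 46.1°).

PF = 0.6936 (lagging, φ = 46.1°)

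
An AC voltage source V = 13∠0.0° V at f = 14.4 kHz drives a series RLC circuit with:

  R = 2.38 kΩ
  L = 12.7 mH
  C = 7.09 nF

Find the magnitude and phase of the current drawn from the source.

Step 1 — Angular frequency: ω = 2π·f = 2π·1.44e+04 = 9.048e+04 rad/s.
Step 2 — Component impedances:
  R: Z = R = 2380 Ω
  L: Z = jωL = j·9.048e+04·0.0127 = 0 + j1149 Ω
  C: Z = 1/(jωC) = -j/(ω·C) = 0 - j1559 Ω
Step 3 — Series combination: Z_total = R + L + C = 2380 - j409.8 Ω = 2415∠-9.8° Ω.
Step 4 — Source phasor: V = 13∠0.0° V = 13 V.
Step 5 — Ohm's law: I = V / Z_total = (13) / (2380 - j409.8) = 0.005305 + j0.0009134 A.
Step 6 — Convert to polar: |I| = 0.005383 A, ∠I = 9.8°.

I = 0.005383∠9.8° A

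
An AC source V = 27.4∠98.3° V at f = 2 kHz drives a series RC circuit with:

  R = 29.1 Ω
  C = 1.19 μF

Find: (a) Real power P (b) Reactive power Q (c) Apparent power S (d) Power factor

Step 1 — Angular frequency: ω = 2π·f = 2π·2000 = 1.257e+04 rad/s.
Step 2 — Component impedances:
  R: Z = R = 29.1 Ω
  C: Z = 1/(jωC) = -j/(ω·C) = 0 - j66.87 Ω
Step 3 — Series combination: Z_total = R + C = 29.1 - j66.87 Ω = 72.93∠-66.5° Ω.
Step 4 — Source phasor: V = 27.4∠98.3° V = -3.955 + j27.11 V.
Step 5 — Current: I = V / Z = -0.3625 + j0.09861 A = 0.3757∠164.8° A.
Step 6 — Complex power: S = V·I* = 4.108 - j9.439 VA.
Step 7 — Real power: P = Re(S) = 4.108 W.
Step 8 — Reactive power: Q = Im(S) = -9.439 VAR.
Step 9 — Apparent power: |S| = 10.29 VA.
Step 10 — Power factor: PF = P/|S| = 0.399 (leading).

(a) P = 4.108 W  (b) Q = -9.439 VAR  (c) S = 10.29 VA  (d) PF = 0.399 (leading)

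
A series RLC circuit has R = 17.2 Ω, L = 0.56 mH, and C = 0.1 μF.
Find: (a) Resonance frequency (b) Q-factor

Step 1 — Resonance condition Im(Z)=0 gives ω₀ = 1/√(LC).
Step 2 — ω₀ = 1/√(0.00056·1e-07) = 1.336e+05 rad/s.
Step 3 — f₀ = ω₀/(2π) = 2.127e+04 Hz.
Step 4 — Series Q: Q = ω₀L/R = 1.336e+05·0.00056/17.2 = 4.351.

(a) f₀ = 2.127e+04 Hz  (b) Q = 4.351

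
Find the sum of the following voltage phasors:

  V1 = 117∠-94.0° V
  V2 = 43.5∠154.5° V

Step 1 — Convert each phasor to rectangular form:
  V1 = 117·(cos(-94.0°) + j·sin(-94.0°)) = -8.162 - j116.7 V
  V2 = 43.5·(cos(154.5°) + j·sin(154.5°)) = -39.26 + j18.73 V
Step 2 — Sum components: V_total = -47.42 - j97.99 V.
Step 3 — Convert to polar: |V_total| = 108.9 V, ∠V_total = -115.8°.

V_total = 108.9∠-115.8° V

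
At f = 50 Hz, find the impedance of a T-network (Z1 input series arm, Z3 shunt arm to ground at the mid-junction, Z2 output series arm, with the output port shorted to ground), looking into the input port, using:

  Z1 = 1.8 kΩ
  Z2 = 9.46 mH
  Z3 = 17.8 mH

Step 1 — Angular frequency: ω = 2π·f = 2π·50 = 314.2 rad/s.
Step 2 — Component impedances:
  Z1: Z = R = 1800 Ω
  Z2: Z = jωL = j·314.2·0.00946 = 0 + j2.972 Ω
  Z3: Z = jωL = j·314.2·0.0178 = 0 + j5.592 Ω
Step 3 — With the output port shorted to ground, the output series arm Z2 runs from the junction to ground; the shunt arm Z3 also runs from the junction to ground. They appear in parallel: Z3 || Z2 = 0 + j1.941 Ω.
Step 4 — Series with input arm Z1: Z_in = Z1 + (Z3 || Z2) = 1800 + j1.941 Ω = 1800∠0.1° Ω.

Z = 1800 + j1.941 Ω = 1800∠0.1° Ω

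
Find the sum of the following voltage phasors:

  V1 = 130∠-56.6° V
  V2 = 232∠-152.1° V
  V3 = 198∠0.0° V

Step 1 — Convert each phasor to rectangular form:
  V1 = 130·(cos(-56.6°) + j·sin(-56.6°)) = 71.56 - j108.5 V
  V2 = 232·(cos(-152.1°) + j·sin(-152.1°)) = -205 - j108.6 V
  V3 = 198·(cos(0.0°) + j·sin(0.0°)) = 198 V
Step 2 — Sum components: V_total = 64.53 - j217.1 V.
Step 3 — Convert to polar: |V_total| = 226.5 V, ∠V_total = -73.4°.

V_total = 226.5∠-73.4° V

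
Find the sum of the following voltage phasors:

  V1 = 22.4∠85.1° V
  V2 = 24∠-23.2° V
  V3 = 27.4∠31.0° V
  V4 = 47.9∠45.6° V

Step 1 — Convert each phasor to rectangular form:
  V1 = 22.4·(cos(85.1°) + j·sin(85.1°)) = 1.913 + j22.32 V
  V2 = 24·(cos(-23.2°) + j·sin(-23.2°)) = 22.06 - j9.455 V
  V3 = 27.4·(cos(31.0°) + j·sin(31.0°)) = 23.49 + j14.11 V
  V4 = 47.9·(cos(45.6°) + j·sin(45.6°)) = 33.51 + j34.22 V
Step 2 — Sum components: V_total = 80.97 + j61.2 V.
Step 3 — Convert to polar: |V_total| = 101.5 V, ∠V_total = 37.1°.

V_total = 101.5∠37.1° V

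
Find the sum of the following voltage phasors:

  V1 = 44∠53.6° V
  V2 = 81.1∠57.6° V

Step 1 — Convert each phasor to rectangular form:
  V1 = 44·(cos(53.6°) + j·sin(53.6°)) = 26.11 + j35.42 V
  V2 = 81.1·(cos(57.6°) + j·sin(57.6°)) = 43.46 + j68.47 V
Step 2 — Sum components: V_total = 69.57 + j103.9 V.
Step 3 — Convert to polar: |V_total| = 125 V, ∠V_total = 56.2°.

V_total = 125∠56.2° V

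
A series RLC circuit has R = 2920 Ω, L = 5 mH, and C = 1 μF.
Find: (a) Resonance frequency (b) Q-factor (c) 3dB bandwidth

Step 1 — Resonance condition Im(Z)=0 gives ω₀ = 1/√(LC).
Step 2 — ω₀ = 1/√(0.005·1e-06) = 1.414e+04 rad/s.
Step 3 — f₀ = ω₀/(2π) = 2251 Hz.
Step 4 — Series Q: Q = ω₀L/R = 1.414e+04·0.005/2920 = 0.02422.
Step 5 — 3dB bandwidth: Δω = ω₀/Q = 5.84e+05 rad/s; BW = Δω/(2π) = 9.295e+04 Hz.

(a) f₀ = 2251 Hz  (b) Q = 0.02422  (c) BW = 9.295e+04 Hz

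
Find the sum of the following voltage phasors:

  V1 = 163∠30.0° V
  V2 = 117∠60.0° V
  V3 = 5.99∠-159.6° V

Step 1 — Convert each phasor to rectangular form:
  V1 = 163·(cos(30.0°) + j·sin(30.0°)) = 141.2 + j81.5 V
  V2 = 117·(cos(60.0°) + j·sin(60.0°)) = 58.5 + j101.3 V
  V3 = 5.99·(cos(-159.6°) + j·sin(-159.6°)) = -5.614 - j2.088 V
Step 2 — Sum components: V_total = 194 + j180.7 V.
Step 3 — Convert to polar: |V_total| = 265.2 V, ∠V_total = 43.0°.

V_total = 265.2∠43.0° V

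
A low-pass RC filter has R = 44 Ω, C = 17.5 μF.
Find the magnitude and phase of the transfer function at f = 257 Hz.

Step 1 — Angular frequency: ω = 2π·257 = 1615 rad/s.
Step 2 — Transfer function: H(jω) = 1/(1 + jωRC).
Step 3 — Denominator: 1 + jωRC = 1 + j·1615·44·1.75e-05 = 1 + j1.243.
Step 4 — H = 0.3928 - j0.4884.
Step 5 — Magnitude: |H| = 0.6267 (-4.1 dB); phase: φ = -51.2°.

|H| = 0.6267 (-4.1 dB), φ = -51.2°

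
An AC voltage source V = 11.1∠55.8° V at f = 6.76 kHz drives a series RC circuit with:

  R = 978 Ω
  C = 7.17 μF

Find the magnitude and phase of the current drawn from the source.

Step 1 — Angular frequency: ω = 2π·f = 2π·6760 = 4.247e+04 rad/s.
Step 2 — Component impedances:
  R: Z = R = 978 Ω
  C: Z = 1/(jωC) = -j/(ω·C) = 0 - j3.284 Ω
Step 3 — Series combination: Z_total = R + C = 978 - j3.284 Ω = 978∠-0.2° Ω.
Step 4 — Source phasor: V = 11.1∠55.8° V = 6.239 + j9.181 V.
Step 5 — Ohm's law: I = V / Z_total = (6.239 + j9.181) / (978 - j3.284) = 0.006348 + j0.009408 A.
Step 6 — Convert to polar: |I| = 0.01135 A, ∠I = 56.0°.

I = 0.01135∠56.0° A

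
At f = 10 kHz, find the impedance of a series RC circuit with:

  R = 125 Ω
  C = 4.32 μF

Step 1 — Angular frequency: ω = 2π·f = 2π·1e+04 = 6.283e+04 rad/s.
Step 2 — Component impedances:
  R: Z = R = 125 Ω
  C: Z = 1/(jωC) = -j/(ω·C) = 0 - j3.684 Ω
Step 3 — Series combination: Z_total = R + C = 125 - j3.684 Ω = 125.1∠-1.7° Ω.

Z = 125 - j3.684 Ω = 125.1∠-1.7° Ω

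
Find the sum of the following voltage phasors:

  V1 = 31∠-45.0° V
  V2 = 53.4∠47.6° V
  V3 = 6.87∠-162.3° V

Step 1 — Convert each phasor to rectangular form:
  V1 = 31·(cos(-45.0°) + j·sin(-45.0°)) = 21.92 - j21.92 V
  V2 = 53.4·(cos(47.6°) + j·sin(47.6°)) = 36.01 + j39.43 V
  V3 = 6.87·(cos(-162.3°) + j·sin(-162.3°)) = -6.545 - j2.089 V
Step 2 — Sum components: V_total = 51.38 + j15.42 V.
Step 3 — Convert to polar: |V_total| = 53.65 V, ∠V_total = 16.7°.

V_total = 53.65∠16.7° V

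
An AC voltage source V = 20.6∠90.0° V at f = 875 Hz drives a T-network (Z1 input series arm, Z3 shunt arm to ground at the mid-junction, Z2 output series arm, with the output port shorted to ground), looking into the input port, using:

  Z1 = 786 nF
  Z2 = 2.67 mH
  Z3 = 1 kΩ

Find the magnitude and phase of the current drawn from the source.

Step 1 — Angular frequency: ω = 2π·f = 2π·875 = 5498 rad/s.
Step 2 — Component impedances:
  Z1: Z = 1/(jωC) = -j/(ω·C) = 0 - j231.4 Ω
  Z2: Z = jωL = j·5498·0.00267 = 0 + j14.68 Ω
  Z3: Z = R = 1000 Ω
Step 3 — With the output port shorted to ground, the output series arm Z2 runs from the junction to ground; the shunt arm Z3 also runs from the junction to ground. They appear in parallel: Z3 || Z2 = 0.2154 + j14.68 Ω.
Step 4 — Series with input arm Z1: Z_in = Z1 + (Z3 || Z2) = 0.2154 - j216.7 Ω = 216.7∠-89.9° Ω.
Step 5 — Source phasor: V = 20.6∠90.0° V = 0 + j20.6 V.
Step 6 — Ohm's law: I = V / Z_total = (0 + j20.6) / (0.2154 - j216.7) = -0.09505 + j9.447e-05 A.
Step 7 — Convert to polar: |I| = 0.09505 A, ∠I = 179.9°.

I = 0.09505∠179.9° A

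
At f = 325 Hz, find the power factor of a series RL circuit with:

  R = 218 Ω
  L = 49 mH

Step 1 — Angular frequency: ω = 2π·f = 2π·325 = 2042 rad/s.
Step 2 — Component impedances:
  R: Z = R = 218 Ω
  L: Z = jωL = j·2042·0.049 = 0 + j100.1 Ω
Step 3 — Series combination: Z_total = R + L = 218 + j100.1 Ω = 239.9∠24.7° Ω.
Step 4 — Power factor: PF = cos(φ) = Re(Z)/|Z| = 218/239.87 = 0.9088.
Step 5 — Type: Im(Z) = 100.1 ⇒ lagging (phase φ = 24.7°).

PF = 0.9088 (lagging, φ = 24.7°)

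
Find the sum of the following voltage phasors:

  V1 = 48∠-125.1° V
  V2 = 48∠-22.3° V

Step 1 — Convert each phasor to rectangular form:
  V1 = 48·(cos(-125.1°) + j·sin(-125.1°)) = -27.6 - j39.27 V
  V2 = 48·(cos(-22.3°) + j·sin(-22.3°)) = 44.41 - j18.21 V
Step 2 — Sum components: V_total = 16.81 - j57.49 V.
Step 3 — Convert to polar: |V_total| = 59.89 V, ∠V_total = -73.7°.

V_total = 59.89∠-73.7° V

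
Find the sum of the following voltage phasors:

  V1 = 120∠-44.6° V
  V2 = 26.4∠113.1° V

Step 1 — Convert each phasor to rectangular form:
  V1 = 120·(cos(-44.6°) + j·sin(-44.6°)) = 85.44 - j84.26 V
  V2 = 26.4·(cos(113.1°) + j·sin(113.1°)) = -10.36 + j24.28 V
Step 2 — Sum components: V_total = 75.09 - j59.98 V.
Step 3 — Convert to polar: |V_total| = 96.1 V, ∠V_total = -38.6°.

V_total = 96.1∠-38.6° V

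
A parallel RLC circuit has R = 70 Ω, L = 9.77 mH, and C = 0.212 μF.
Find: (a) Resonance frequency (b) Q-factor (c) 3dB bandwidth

Step 1 — Resonance: ω₀ = 1/√(LC) = 1/√(0.00977·2.12e-07) = 2.197e+04 rad/s.
Step 2 — f₀ = ω₀/(2π) = 3497 Hz.
Step 3 — Parallel Q: Q = R/(ω₀L) = 70/(2.197e+04·0.00977) = 0.3261.
Step 4 — Bandwidth: Δω = ω₀/Q = 6.739e+04 rad/s; BW = Δω/(2π) = 1.072e+04 Hz.

(a) f₀ = 3497 Hz  (b) Q = 0.3261  (c) BW = 1.072e+04 Hz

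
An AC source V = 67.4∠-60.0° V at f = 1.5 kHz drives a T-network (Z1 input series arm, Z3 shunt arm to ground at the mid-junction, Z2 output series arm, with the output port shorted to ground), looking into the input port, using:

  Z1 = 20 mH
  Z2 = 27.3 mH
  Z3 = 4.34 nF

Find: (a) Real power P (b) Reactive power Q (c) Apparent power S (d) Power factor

Step 1 — Angular frequency: ω = 2π·f = 2π·1500 = 9425 rad/s.
Step 2 — Component impedances:
  Z1: Z = jωL = j·9425·0.02 = 0 + j188.5 Ω
  Z2: Z = jωL = j·9425·0.0273 = 0 + j257.3 Ω
  Z3: Z = 1/(jωC) = -j/(ω·C) = 0 - j2.445e+04 Ω
Step 3 — With the output port shorted to ground, the output series arm Z2 runs from the junction to ground; the shunt arm Z3 also runs from the junction to ground. They appear in parallel: Z3 || Z2 = 0 + j260 Ω.
Step 4 — Series with input arm Z1: Z_in = Z1 + (Z3 || Z2) = 0 + j448.5 Ω = 448.5∠90.0° Ω.
Step 5 — Source phasor: V = 67.4∠-60.0° V = 33.7 - j58.37 V.
Step 6 — Current: I = V / Z = -0.1301 - j0.07513 A = 0.1503∠-150.0° A.
Step 7 — Complex power: S = V·I* = 0 + j10.13 VA.
Step 8 — Real power: P = Re(S) = 0 W.
Step 9 — Reactive power: Q = Im(S) = 10.13 VAR.
Step 10 — Apparent power: |S| = 10.13 VA.
Step 11 — Power factor: PF = P/|S| = 0 (lagging).

(a) P = 0 W  (b) Q = 10.13 VAR  (c) S = 10.13 VA  (d) PF = 0 (lagging)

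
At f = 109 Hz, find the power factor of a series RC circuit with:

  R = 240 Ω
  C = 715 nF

Step 1 — Angular frequency: ω = 2π·f = 2π·109 = 684.9 rad/s.
Step 2 — Component impedances:
  R: Z = R = 240 Ω
  C: Z = 1/(jωC) = -j/(ω·C) = 0 - j2042 Ω
Step 3 — Series combination: Z_total = R + C = 240 - j2042 Ω = 2056∠-83.3° Ω.
Step 4 — Power factor: PF = cos(φ) = Re(Z)/|Z| = 240/2056 = 0.1167.
Step 5 — Type: Im(Z) = -2042 ⇒ leading (phase φ = -83.3°).

PF = 0.1167 (leading, φ = -83.3°)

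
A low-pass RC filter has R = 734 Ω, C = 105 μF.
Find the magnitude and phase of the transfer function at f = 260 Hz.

Step 1 — Angular frequency: ω = 2π·260 = 1634 rad/s.
Step 2 — Transfer function: H(jω) = 1/(1 + jωRC).
Step 3 — Denominator: 1 + jωRC = 1 + j·1634·734·0.000105 = 1 + j125.9.
Step 4 — H = 6.308e-05 - j0.007942.
Step 5 — Magnitude: |H| = 0.007942 (-42.0 dB); phase: φ = -89.5°.

|H| = 0.007942 (-42.0 dB), φ = -89.5°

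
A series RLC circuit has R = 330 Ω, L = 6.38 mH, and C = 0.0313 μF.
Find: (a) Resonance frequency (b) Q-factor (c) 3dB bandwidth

Step 1 — Resonance: ω₀ = 1/√(LC) = 1/√(0.00638·3.13e-08) = 7.076e+04 rad/s.
Step 2 — f₀ = ω₀/(2π) = 1.126e+04 Hz.
Step 3 — Series Q: Q = ω₀L/R = 7.076e+04·0.00638/330 = 1.368.
Step 4 — Bandwidth: Δω = ω₀/Q = 5.172e+04 rad/s; BW = Δω/(2π) = 8232 Hz.

(a) f₀ = 1.126e+04 Hz  (b) Q = 1.368  (c) BW = 8232 Hz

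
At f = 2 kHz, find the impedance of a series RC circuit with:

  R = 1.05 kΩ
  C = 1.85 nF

Step 1 — Angular frequency: ω = 2π·f = 2π·2000 = 1.257e+04 rad/s.
Step 2 — Component impedances:
  R: Z = R = 1050 Ω
  C: Z = 1/(jωC) = -j/(ω·C) = 0 - j4.301e+04 Ω
Step 3 — Series combination: Z_total = R + C = 1050 - j4.301e+04 Ω = 4.303e+04∠-88.6° Ω.

Z = 1050 - j4.301e+04 Ω = 4.303e+04∠-88.6° Ω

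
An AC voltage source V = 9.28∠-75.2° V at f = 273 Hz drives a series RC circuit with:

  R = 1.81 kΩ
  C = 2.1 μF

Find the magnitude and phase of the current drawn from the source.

Step 1 — Angular frequency: ω = 2π·f = 2π·273 = 1715 rad/s.
Step 2 — Component impedances:
  R: Z = R = 1810 Ω
  C: Z = 1/(jωC) = -j/(ω·C) = 0 - j277.6 Ω
Step 3 — Series combination: Z_total = R + C = 1810 - j277.6 Ω = 1831∠-8.7° Ω.
Step 4 — Source phasor: V = 9.28∠-75.2° V = 2.371 - j8.972 V.
Step 5 — Ohm's law: I = V / Z_total = (2.371 - j8.972) / (1810 - j277.6) = 0.002022 - j0.004647 A.
Step 6 — Convert to polar: |I| = 0.005068 A, ∠I = -66.5°.

I = 0.005068∠-66.5° A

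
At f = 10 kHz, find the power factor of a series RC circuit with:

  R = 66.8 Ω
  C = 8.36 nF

Step 1 — Angular frequency: ω = 2π·f = 2π·1e+04 = 6.283e+04 rad/s.
Step 2 — Component impedances:
  R: Z = R = 66.8 Ω
  C: Z = 1/(jωC) = -j/(ω·C) = 0 - j1904 Ω
Step 3 — Series combination: Z_total = R + C = 66.8 - j1904 Ω = 1905∠-88.0° Ω.
Step 4 — Power factor: PF = cos(φ) = Re(Z)/|Z| = 66.8/1905 = 0.03507.
Step 5 — Type: Im(Z) = -1904 ⇒ leading (phase φ = -88.0°).

PF = 0.03507 (leading, φ = -88.0°)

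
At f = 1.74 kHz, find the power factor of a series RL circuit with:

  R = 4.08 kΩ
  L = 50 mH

Step 1 — Angular frequency: ω = 2π·f = 2π·1740 = 1.093e+04 rad/s.
Step 2 — Component impedances:
  R: Z = R = 4080 Ω
  L: Z = jωL = j·1.093e+04·0.05 = 0 + j546.6 Ω
Step 3 — Series combination: Z_total = R + L = 4080 + j546.6 Ω = 4116∠7.6° Ω.
Step 4 — Power factor: PF = cos(φ) = Re(Z)/|Z| = 4080/4116.5 = 0.9911.
Step 5 — Type: Im(Z) = 546.6 ⇒ lagging (phase φ = 7.6°).

PF = 0.9911 (lagging, φ = 7.6°)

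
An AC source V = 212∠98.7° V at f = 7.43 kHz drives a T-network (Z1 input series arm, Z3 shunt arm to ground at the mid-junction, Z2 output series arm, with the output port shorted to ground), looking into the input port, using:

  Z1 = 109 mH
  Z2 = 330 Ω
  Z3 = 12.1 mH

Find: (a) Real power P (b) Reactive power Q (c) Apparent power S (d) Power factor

Step 1 — Angular frequency: ω = 2π·f = 2π·7430 = 4.668e+04 rad/s.
Step 2 — Component impedances:
  Z1: Z = jωL = j·4.668e+04·0.109 = 0 + j5089 Ω
  Z2: Z = R = 330 Ω
  Z3: Z = jωL = j·4.668e+04·0.0121 = 0 + j564.9 Ω
Step 3 — With the output port shorted to ground, the output series arm Z2 runs from the junction to ground; the shunt arm Z3 also runs from the junction to ground. They appear in parallel: Z3 || Z2 = 246 + j143.7 Ω.
Step 4 — Series with input arm Z1: Z_in = Z1 + (Z3 || Z2) = 246 + j5232 Ω = 5238∠87.3° Ω.
Step 5 — Source phasor: V = 212∠98.7° V = -32.07 + j209.6 V.
Step 6 — Current: I = V / Z = 0.03968 + j0.007994 A = 0.04047∠11.4° A.
Step 7 — Complex power: S = V·I* = 0.403 + j8.571 VA.
Step 8 — Real power: P = Re(S) = 0.403 W.
Step 9 — Reactive power: Q = Im(S) = 8.571 VAR.
Step 10 — Apparent power: |S| = 8.58 VA.
Step 11 — Power factor: PF = P/|S| = 0.04697 (lagging).

(a) P = 0.403 W  (b) Q = 8.571 VAR  (c) S = 8.58 VA  (d) PF = 0.04697 (lagging)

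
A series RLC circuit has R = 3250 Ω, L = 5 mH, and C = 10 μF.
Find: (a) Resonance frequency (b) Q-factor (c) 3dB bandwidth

Step 1 — Resonance: ω₀ = 1/√(LC) = 1/√(0.005·1e-05) = 4472 rad/s.
Step 2 — f₀ = ω₀/(2π) = 711.8 Hz.
Step 3 — Series Q: Q = ω₀L/R = 4472·0.005/3250 = 0.00688.
Step 4 — Bandwidth: Δω = ω₀/Q = 6.5e+05 rad/s; BW = Δω/(2π) = 1.035e+05 Hz.

(a) f₀ = 711.8 Hz  (b) Q = 0.00688  (c) BW = 1.035e+05 Hz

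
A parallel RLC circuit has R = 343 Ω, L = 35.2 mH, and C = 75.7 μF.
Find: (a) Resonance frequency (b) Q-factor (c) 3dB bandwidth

Step 1 — Resonance: ω₀ = 1/√(LC) = 1/√(0.0352·7.57e-05) = 612.6 rad/s.
Step 2 — f₀ = ω₀/(2π) = 97.5 Hz.
Step 3 — Parallel Q: Q = R/(ω₀L) = 343/(612.6·0.0352) = 15.91.
Step 4 — Bandwidth: Δω = ω₀/Q = 38.51 rad/s; BW = Δω/(2π) = 6.13 Hz.

(a) f₀ = 97.5 Hz  (b) Q = 15.91  (c) BW = 6.13 Hz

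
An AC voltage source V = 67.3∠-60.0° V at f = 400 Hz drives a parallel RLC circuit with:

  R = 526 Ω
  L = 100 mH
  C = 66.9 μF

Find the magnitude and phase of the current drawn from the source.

Step 1 — Angular frequency: ω = 2π·f = 2π·400 = 2513 rad/s.
Step 2 — Component impedances:
  R: Z = R = 526 Ω
  L: Z = jωL = j·2513·0.1 = 0 + j251.3 Ω
  C: Z = 1/(jωC) = -j/(ω·C) = 0 - j5.947 Ω
Step 3 — Parallel combination: 1/Z_total = 1/R + 1/L + 1/C; Z_total = 0.07054 - j6.091 Ω = 6.091∠-89.3° Ω.
Step 4 — Source phasor: V = 67.3∠-60.0° V = 33.65 - j58.28 V.
Step 5 — Ohm's law: I = V / Z_total = (33.65 - j58.28) / (0.07054 - j6.091) = 9.632 + j5.413 A.
Step 6 — Convert to polar: |I| = 11.05 A, ∠I = 29.3°.

I = 11.05∠29.3° A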